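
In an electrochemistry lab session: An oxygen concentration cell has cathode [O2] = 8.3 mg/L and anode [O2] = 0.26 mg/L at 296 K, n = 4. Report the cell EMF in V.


Apply the Nernst concentration-cell relation: E = (RT/nF)*ln(C_cathode/C_anode)
RT/nF = 8.314*296/(4*96485) = 0.00637649 V
ln(8.3/0.26) = 3.46333
E = 0.00637649 * 3.46333 = 0.02208 V

0.02208 V


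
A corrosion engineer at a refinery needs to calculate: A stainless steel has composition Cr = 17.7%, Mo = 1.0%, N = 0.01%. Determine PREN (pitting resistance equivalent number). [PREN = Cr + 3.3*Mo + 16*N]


Apply the PREN formula: PREN = Cr + 3.3*Mo + 16*N
PREN = 17.7 + 3.3*1.0 + 16*0.01
PREN = 17.7 + 3.3 + 0.16 = 21.16

21.16


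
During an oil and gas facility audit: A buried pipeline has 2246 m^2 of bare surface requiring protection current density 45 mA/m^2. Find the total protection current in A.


I = area * current density, then convert mA → A (÷1000)
I = 2246 * 45 / 1000 = 101.07 A

101.07 A


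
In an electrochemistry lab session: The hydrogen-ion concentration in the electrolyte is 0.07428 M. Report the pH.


pH = −log10[H+]
pH = −log10(0.07428) = 1.13

1.13


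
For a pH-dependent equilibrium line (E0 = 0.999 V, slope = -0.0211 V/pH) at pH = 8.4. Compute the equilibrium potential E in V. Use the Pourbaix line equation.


Apply the Pourbaix line equation: E = E0 + slope*pH
E = 0.999 + (-0.0211)*8.4 = 0.999 + (-0.17724) = 0.82176 V
Rounded to 4 decimal places: E = 0.8218 V

0.8218 V


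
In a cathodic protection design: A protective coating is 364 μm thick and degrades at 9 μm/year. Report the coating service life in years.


Service life = thickness / degradation rate
Life = 364 / 9 = 40.4 years

40.4 years


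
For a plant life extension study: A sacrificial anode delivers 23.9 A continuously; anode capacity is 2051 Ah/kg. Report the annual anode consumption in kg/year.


Annual consumption = current * hours per year / capacity
Rate = 23.9 * 8760 / 2051 = 102.1 kg/year

102.1 kg/year


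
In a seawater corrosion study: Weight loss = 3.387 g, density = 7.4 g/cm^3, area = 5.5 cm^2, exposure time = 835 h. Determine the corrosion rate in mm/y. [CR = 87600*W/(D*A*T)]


Apply the mm/y weight-loss relation: CR = 87600 * W / (D * A * T)
Numerator: 87600 * 3.387 = 296701.2
Denominator: 7.4 * 5.5 * 835 = 33984.5
CR = 296701.2 / 33984.5 = 8.730486 mm/y

8.730486 mm/y


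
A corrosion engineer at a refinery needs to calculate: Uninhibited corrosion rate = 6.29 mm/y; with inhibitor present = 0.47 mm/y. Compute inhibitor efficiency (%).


Apply the inhibitor-efficiency definition: IE = (CR_blank − CR_inh)/CR_blank × 100
IE = (6.29 − 0.47) / 6.29 × 100
IE = 5.82 / 6.29 × 100 = 92.5 %

92.5 %


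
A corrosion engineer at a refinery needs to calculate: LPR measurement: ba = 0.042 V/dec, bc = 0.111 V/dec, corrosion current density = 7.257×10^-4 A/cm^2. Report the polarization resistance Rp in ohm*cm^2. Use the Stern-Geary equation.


Apply the Stern-Geary equation: Rp = ba*bc / (2.303*icorr*(ba+bc))
ba*bc = 0.042*0.111 = 0.004662
ba+bc = 0.153; 2.303*icorr*(ba+bc) = 2.303*7.257×10^-4*0.153 = 2.5570693×10^-4
Rp = 0.004662 / 2.5570693×10^-4 = 18.23 ohm*cm^2

18.23 ohm*cm^2


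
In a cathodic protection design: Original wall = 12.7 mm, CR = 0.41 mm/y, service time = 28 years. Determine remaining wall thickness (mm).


Remaining wall = original − CR × time
t = 12.7 − 0.41*28 = 12.7 − 11.48 = 1.22 mm

1.22 mm


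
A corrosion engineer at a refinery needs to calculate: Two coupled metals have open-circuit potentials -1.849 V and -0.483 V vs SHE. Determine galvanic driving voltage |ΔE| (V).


Driving voltage is the absolute potential difference.
|ΔE| = |-1.849 − (-0.483)| = 1.366 V

1.366 V


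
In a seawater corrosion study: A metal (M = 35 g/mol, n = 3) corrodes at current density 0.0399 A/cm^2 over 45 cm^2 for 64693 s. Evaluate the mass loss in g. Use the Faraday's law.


Apply Faraday's law: m = i*A*t*M / (n*F)
Total charge passed Q = i*A*t = 0.0399*45*64693 = 116156.2815 C
m = Q*M/(n*F) = 116156.2815*35/(3*96485) = 14.0453 g

14.0453 g


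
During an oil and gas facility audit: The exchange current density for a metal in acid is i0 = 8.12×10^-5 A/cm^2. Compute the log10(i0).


i0 = 8.12×10^-5 A/cm^2
log10(i0) = -4.09

-4.09


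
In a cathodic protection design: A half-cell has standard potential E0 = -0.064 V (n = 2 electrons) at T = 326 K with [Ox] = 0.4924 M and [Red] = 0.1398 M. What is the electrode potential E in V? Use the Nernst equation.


Apply the Nernst equation: E = E0 + (RT/nF)*ln([Ox]/[Red])
Step 1: RT/nF = 8.314*326/(2*96485) = 0.01404552 V
Step 2: [Ox]/[Red] = 0.4924/0.1398 = 3.522175
Step 3: ln(3.522175) = 1.259079
Step 4: correction = 0.01404552 * 1.259079 = 0.018 V
E = -0.064 + 0.018 = -0.046 V

-0.046 V


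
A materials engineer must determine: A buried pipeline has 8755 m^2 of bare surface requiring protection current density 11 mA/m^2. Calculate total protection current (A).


I = area * current density, then convert mA → A (÷1000)
I = 8755 * 11 / 1000 = 96.31 A

96.31 A


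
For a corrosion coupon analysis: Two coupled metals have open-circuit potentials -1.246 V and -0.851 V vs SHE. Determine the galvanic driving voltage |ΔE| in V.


Driving voltage is the absolute potential difference.
|ΔE| = |-1.246 − (-0.851)| = 0.395 V

0.395 V


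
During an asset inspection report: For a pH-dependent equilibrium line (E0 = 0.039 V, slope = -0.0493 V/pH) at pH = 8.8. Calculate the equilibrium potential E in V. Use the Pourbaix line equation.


Apply the Pourbaix line equation: E = E0 + slope*pH
E = 0.039 + (-0.0493)*8.8 = 0.039 + (-0.43384) = -0.39484 V
Rounded to 3 decimal places: E = -0.395 V

-0.395 V


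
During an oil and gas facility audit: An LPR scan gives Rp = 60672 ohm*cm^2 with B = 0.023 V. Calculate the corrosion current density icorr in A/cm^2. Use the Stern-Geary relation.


Apply the Stern-Geary relation: icorr = B / Rp
icorr = 0.023 / 60672 = 3.791×10^-7 A/cm^2

3.791×10^-7 A/cm^2


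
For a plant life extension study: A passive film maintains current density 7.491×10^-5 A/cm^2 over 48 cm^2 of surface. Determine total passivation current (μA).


I = i_pass * A, then convert A → μA (×10^6)
I = 7.491×10^-5 * 48 * 10^6 = 3595.68 μA

3595.68 μA


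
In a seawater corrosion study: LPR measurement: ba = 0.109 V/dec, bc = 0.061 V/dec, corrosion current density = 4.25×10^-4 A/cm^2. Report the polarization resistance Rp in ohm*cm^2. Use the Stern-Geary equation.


Apply the Stern-Geary equation: Rp = ba*bc / (2.303*icorr*(ba+bc))
ba*bc = 0.109*0.061 = 0.006649
ba+bc = 0.17; 2.303*icorr*(ba+bc) = 2.303*4.25×10^-4*0.17 = 1.6639175×10^-4
Rp = 0.006649 / 1.6639175×10^-4 = 40.0 ohm*cm^2

40.0 ohm*cm^2


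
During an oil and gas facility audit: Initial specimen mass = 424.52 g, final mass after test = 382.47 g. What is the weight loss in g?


Weight loss = initial − final
WL = 424.52 − 382.47 = 42.05 g

42.05 g


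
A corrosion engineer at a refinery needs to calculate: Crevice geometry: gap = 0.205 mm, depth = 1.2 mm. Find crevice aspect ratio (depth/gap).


Aspect ratio = depth / gap
Ratio = 1.2 / 0.205 = 5.9

5.9


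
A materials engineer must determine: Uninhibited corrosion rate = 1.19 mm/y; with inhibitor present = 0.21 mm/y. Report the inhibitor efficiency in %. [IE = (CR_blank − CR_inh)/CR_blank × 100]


Apply the inhibitor-efficiency definition: IE = (CR_blank − CR_inh)/CR_blank × 100
IE = (1.19 − 0.21) / 1.19 × 100
IE = 0.98 / 1.19 × 100 = 82.4 %

82.4 %


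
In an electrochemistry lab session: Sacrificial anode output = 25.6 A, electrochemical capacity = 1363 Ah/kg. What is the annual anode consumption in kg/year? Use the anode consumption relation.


Annual consumption = current * hours per year / capacity
Rate = 25.6 * 8760 / 1363 = 164.5 kg/year

164.5 kg/year


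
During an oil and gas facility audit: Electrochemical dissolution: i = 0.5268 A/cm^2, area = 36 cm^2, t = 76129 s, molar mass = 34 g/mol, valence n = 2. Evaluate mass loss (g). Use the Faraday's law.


Apply Faraday's law: m = i*A*t*M / (n*F)
Total charge passed Q = i*A*t = 0.5268*36*76129 = 1443771.2592 C
m = Q*M/(n*F) = 1443771.2592*34/(2*96485) = 254.38266 g

254.38266 g


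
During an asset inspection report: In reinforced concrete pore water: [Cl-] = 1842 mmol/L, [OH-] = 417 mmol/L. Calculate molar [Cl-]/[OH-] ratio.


Threshold parameter = [Cl-] / [OH-] (molar basis; both in mmol/L, so units cancel)
Ratio = 1842 / 417 = 4.42

4.42


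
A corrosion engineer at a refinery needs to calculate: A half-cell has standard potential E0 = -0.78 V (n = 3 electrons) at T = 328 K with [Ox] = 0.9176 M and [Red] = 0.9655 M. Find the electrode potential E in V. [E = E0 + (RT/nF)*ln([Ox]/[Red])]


Apply the Nernst equation: E = E0 + (RT/nF)*ln([Ox]/[Red])
Step 1: RT/nF = 8.314*328/(3*96485) = 0.00942113 V
Step 2: [Ox]/[Red] = 0.9176/0.9655 = 0.950388
Step 3: ln(0.950388) = -0.050885
Step 4: correction = 0.00942113 * -0.050885 = -0.0005 V
E = -0.78 + -0.0005 = -0.7805 V

-0.7805 V


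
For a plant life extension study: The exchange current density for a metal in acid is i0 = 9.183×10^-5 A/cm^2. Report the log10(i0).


i0 = 9.183×10^-5 A/cm^2
log10(i0) = -4.037

-4.037


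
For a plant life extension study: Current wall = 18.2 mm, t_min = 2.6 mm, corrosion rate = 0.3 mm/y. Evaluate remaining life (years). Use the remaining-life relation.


Apply the remaining-life relation: RL = (t_current − t_min) / CR
RL = (18.2 − 2.6) / 0.3 = 15.6 / 0.3 = 52.0 years

52.0 years


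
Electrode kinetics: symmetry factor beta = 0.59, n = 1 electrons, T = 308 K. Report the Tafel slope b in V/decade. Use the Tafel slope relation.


Apply the Tafel slope relation: b = 2.303*R*T/(beta*n*F)
Numerator: 2.303 * 8.314 * 308 = 5897.32
Denominator: 0.59 * 1 * 96485 = 56926.15
b = 5897.32 / 56926.15 = 0.1036 V/decade

0.1036 V/decade


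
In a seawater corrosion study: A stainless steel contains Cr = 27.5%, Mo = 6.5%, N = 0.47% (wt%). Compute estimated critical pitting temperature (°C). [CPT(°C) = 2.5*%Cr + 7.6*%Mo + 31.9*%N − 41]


Apply the ASTM G48 empirical CPT estimate: CPT(°C) = 2.5*%Cr + 7.6*%Mo + 31.9*%N − 41
2.5*27.5 = 68.75; 7.6*6.5 = 49.4; 31.9*0.47 = 14.993
CPT = 68.75 + 49.4 + 14.993 − 41 = 92.143 °C
Rounded to 0.1 °C: CPT ≈ 92.1 °C

92.1 °C


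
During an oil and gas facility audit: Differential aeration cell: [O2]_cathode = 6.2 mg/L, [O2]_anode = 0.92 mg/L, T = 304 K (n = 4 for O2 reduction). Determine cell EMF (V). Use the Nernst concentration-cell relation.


Apply the Nernst concentration-cell relation: E = (RT/nF)*ln(C_cathode/C_anode)
RT/nF = 8.314*304/(4*96485) = 0.00654883 V
ln(6.2/0.92) = 1.90793
E = 0.00654883 * 1.90793 = 0.01249 V

0.01249 V


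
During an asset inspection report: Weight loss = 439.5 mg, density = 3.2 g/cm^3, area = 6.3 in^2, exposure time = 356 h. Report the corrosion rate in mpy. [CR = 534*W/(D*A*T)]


Apply the mpy weight-loss relation: CR = 534 * W / (D * A * T)
Numerator: 534 * 439.5 = 234693.0
Denominator: 3.2 * 6.3 * 356 = 7176.96
CR = 234693.0 / 7176.96 = 32.7009 mpy

32.7009 mpy


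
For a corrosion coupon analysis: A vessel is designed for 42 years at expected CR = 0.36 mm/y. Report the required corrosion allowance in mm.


Corrosion allowance = CR × design life
CA = 0.36 * 42 = 15.12 mm

15.12 mm


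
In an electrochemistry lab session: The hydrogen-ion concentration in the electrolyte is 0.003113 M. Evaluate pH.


pH = −log10[H+]
pH = −log10(0.003113) = 2.51

2.51


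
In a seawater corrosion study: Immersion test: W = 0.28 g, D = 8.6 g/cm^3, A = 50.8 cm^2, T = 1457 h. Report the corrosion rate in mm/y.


Apply the mm/y weight-loss relation: CR = 87600 * W / (D * A * T)
Numerator: 87600 * 0.28 = 24528.0
Denominator: 8.6 * 50.8 * 1457 = 636534.16
CR = 24528.0 / 636534.16 = 0.03853 mm/y

0.03853 mm/y


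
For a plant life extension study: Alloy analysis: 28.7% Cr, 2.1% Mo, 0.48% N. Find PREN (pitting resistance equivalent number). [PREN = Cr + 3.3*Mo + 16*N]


Apply the PREN formula: PREN = Cr + 3.3*Mo + 16*N
PREN = 28.7 + 3.3*2.1 + 16*0.48
PREN = 28.7 + 6.93 + 7.68 = 43.31

43.31


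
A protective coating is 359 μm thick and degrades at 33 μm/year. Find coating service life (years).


Service life = thickness / degradation rate
Life = 359 / 33 = 10.9 years

10.9 years


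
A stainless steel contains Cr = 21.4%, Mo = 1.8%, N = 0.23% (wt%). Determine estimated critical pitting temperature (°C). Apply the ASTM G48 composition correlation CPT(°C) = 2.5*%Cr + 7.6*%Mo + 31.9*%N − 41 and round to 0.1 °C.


Apply the ASTM G48 empirical CPT estimate: CPT(°C) = 2.5*%Cr + 7.6*%Mo + 31.9*%N − 41
2.5*21.4 = 53.5; 7.6*1.8 = 13.68; 31.9*0.23 = 7.337
CPT = 53.5 + 13.68 + 7.337 − 41 = 33.517 °C
Rounded to 0.1 °C: CPT ≈ 33.5 °C

33.5 °C


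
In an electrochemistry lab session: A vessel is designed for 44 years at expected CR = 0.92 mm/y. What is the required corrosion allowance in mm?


Corrosion allowance = CR × design life
CA = 0.92 * 44 = 40.48 mm

40.48 mm


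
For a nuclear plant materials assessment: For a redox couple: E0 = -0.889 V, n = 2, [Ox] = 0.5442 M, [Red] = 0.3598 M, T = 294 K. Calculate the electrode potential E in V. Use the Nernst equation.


Apply the Nernst equation: E = E0 + (RT/nF)*ln([Ox]/[Red])
Step 1: RT/nF = 8.314*294/(2*96485) = 0.01266682 V
Step 2: [Ox]/[Red] = 0.5442/0.3598 = 1.512507
Step 3: ln(1.512507) = 0.413769
Step 4: correction = 0.01266682 * 0.413769 = 0.005 V
E = -0.889 + 0.005 = -0.884 V

-0.884 V


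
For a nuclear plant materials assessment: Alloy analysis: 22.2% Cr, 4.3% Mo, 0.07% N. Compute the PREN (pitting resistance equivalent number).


Apply the PREN formula: PREN = Cr + 3.3*Mo + 16*N
PREN = 22.2 + 3.3*4.3 + 16*0.07
PREN = 22.2 + 14.19 + 1.12 = 37.51

37.51


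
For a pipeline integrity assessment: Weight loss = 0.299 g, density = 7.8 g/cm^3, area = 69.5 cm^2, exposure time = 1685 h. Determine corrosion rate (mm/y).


Apply the mm/y weight-loss relation: CR = 87600 * W / (D * A * T)
Numerator: 87600 * 0.299 = 26192.4
Denominator: 7.8 * 69.5 * 1685 = 913438.5
CR = 26192.4 / 913438.5 = 0.028675 mm/y

0.028675 mm/y


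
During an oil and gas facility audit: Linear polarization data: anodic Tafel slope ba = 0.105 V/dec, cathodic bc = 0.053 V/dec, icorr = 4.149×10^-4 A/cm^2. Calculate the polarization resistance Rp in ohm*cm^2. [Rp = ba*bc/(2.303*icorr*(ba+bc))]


Apply the Stern-Geary equation: Rp = ba*bc / (2.303*icorr*(ba+bc))
ba*bc = 0.105*0.053 = 0.005565
ba+bc = 0.158; 2.303*icorr*(ba+bc) = 2.303*4.149×10^-4*0.158 = 1.5097132×10^-4
Rp = 0.005565 / 1.5097132×10^-4 = 36.9 ohm*cm^2

36.9 ohm*cm^2


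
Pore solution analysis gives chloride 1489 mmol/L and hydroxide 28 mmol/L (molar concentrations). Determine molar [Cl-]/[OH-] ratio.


Threshold parameter = [Cl-] / [OH-] (molar basis; both in mmol/L, so units cancel)
Ratio = 1489 / 28 = 53.18

53.18


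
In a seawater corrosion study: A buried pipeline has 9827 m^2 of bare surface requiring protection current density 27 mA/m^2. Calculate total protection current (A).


I = area * current density, then convert mA → A (÷1000)
I = 9827 * 27 / 1000 = 265.33 A

265.33 A


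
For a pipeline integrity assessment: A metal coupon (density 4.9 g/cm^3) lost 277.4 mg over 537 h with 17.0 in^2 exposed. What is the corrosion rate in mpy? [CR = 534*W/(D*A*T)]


Apply the mpy weight-loss relation: CR = 534 * W / (D * A * T)
Numerator: 534 * 277.4 = 148131.6
Denominator: 4.9 * 17.0 * 537 = 44732.1
CR = 148131.6 / 44732.1 = 3.3115 mpy

3.3115 mpy


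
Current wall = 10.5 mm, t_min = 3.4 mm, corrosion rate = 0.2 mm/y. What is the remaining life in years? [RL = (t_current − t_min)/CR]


Apply the remaining-life relation: RL = (t_current − t_min) / CR
RL = (10.5 − 3.4) / 0.2 = 7.1 / 0.2 = 35.5 years

35.5 years


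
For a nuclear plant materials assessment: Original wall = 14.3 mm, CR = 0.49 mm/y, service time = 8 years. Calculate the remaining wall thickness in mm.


Remaining wall = original − CR × time
t = 14.3 − 0.49*8 = 14.3 − 3.92 = 10.38 mm

10.38 mm


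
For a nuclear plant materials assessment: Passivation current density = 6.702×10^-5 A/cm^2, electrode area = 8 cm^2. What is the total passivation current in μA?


I = i_pass * A, then convert A → μA (×10^6)
I = 6.702×10^-5 * 8 * 10^6 = 536.16 μA

536.16 μA


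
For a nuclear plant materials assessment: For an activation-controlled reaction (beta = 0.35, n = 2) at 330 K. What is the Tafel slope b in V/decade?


Apply the Tafel slope relation: b = 2.303*R*T/(beta*n*F)
Numerator: 2.303 * 8.314 * 330 = 6318.56
Denominator: 0.35 * 2 * 96485 = 67539.5
b = 6318.56 / 67539.5 = 0.0936 V/decade

0.0936 V/decade


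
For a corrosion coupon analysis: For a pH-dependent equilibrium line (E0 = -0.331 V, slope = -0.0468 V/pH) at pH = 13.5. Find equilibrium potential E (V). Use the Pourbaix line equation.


Apply the Pourbaix line equation: E = E0 + slope*pH
E = -0.331 + (-0.0468)*13.5 = -0.331 + (-0.6318) = -0.9628 V
Rounded to 3 decimal places: E = -0.963 V

-0.963 V


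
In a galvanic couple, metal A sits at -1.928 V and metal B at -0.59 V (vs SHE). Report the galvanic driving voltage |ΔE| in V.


Driving voltage is the absolute potential difference.
|ΔE| = |-1.928 − (-0.59)| = 1.338 V

1.338 V


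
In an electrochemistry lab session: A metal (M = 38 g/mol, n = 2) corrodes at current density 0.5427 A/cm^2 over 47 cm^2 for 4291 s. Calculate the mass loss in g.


Apply Faraday's law: m = i*A*t*M / (n*F)
Total charge passed Q = i*A*t = 0.5427*47*4291 = 109450.1079 C
m = Q*M/(n*F) = 109450.1079*38/(2*96485) = 21.55311 g

21.55311 g


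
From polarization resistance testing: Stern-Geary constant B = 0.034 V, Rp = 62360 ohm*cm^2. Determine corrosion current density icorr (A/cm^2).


Apply the Stern-Geary relation: icorr = B / Rp
icorr = 0.034 / 62360 = 5.452×10^-7 A/cm^2

5.452×10^-7 A/cm^2


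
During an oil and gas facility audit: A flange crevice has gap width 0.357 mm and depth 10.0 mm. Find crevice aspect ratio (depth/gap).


Aspect ratio = depth / gap
Ratio = 10.0 / 0.357 = 28.0

28.0


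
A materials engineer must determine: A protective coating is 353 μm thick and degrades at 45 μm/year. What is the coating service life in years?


Service life = thickness / degradation rate
Life = 353 / 45 = 7.8 years

7.8 years


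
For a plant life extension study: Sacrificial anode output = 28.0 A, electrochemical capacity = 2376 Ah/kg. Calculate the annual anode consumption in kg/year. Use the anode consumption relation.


Annual consumption = current * hours per year / capacity
Rate = 28.0 * 8760 / 2376 = 103.2 kg/year

103.2 kg/year


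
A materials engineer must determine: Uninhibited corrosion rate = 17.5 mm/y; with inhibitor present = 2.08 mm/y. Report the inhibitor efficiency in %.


Apply the inhibitor-efficiency definition: IE = (CR_blank − CR_inh)/CR_blank × 100
IE = (17.5 − 2.08) / 17.5 × 100
IE = 15.42 / 17.5 × 100 = 88.1 %

88.1 %


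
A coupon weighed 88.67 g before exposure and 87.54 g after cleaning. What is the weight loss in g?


Weight loss = initial − final
WL = 88.67 − 87.54 = 1.13 g

1.13 g


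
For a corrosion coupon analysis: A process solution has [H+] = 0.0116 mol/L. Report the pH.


pH = −log10[H+]
pH = −log10(0.0116) = 1.94

1.94


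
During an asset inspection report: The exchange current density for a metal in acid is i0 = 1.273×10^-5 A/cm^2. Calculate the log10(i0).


i0 = 1.273×10^-5 A/cm^2
log10(i0) = -4.895

-4.895


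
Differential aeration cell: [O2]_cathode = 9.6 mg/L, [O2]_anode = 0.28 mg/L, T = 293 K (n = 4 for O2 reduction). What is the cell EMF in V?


Apply the Nernst concentration-cell relation: E = (RT/nF)*ln(C_cathode/C_anode)
RT/nF = 8.314*293/(4*96485) = 0.00631187 V
ln(9.6/0.28) = 3.53473
E = 0.00631187 * 3.53473 = 0.02231 V

0.02231 V


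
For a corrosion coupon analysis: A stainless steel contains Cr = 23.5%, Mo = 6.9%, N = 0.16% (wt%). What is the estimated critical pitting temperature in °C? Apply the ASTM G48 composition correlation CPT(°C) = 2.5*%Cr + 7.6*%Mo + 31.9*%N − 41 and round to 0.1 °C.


Apply the ASTM G48 empirical CPT estimate: CPT(°C) = 2.5*%Cr + 7.6*%Mo + 31.9*%N − 41
2.5*23.5 = 58.75; 7.6*6.9 = 52.44; 31.9*0.16 = 5.104
CPT = 58.75 + 52.44 + 5.104 − 41 = 75.294 °C
Rounded to 0.1 °C: CPT ≈ 75.3 °C

75.3 °C


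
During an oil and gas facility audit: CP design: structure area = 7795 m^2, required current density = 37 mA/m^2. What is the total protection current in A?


I = area * current density, then convert mA → A (÷1000)
I = 7795 * 37 / 1000 = 288.42 A

288.42 A


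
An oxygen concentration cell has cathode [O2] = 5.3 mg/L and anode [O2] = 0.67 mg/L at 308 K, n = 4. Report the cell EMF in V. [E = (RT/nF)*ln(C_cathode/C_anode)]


Apply the Nernst concentration-cell relation: E = (RT/nF)*ln(C_cathode/C_anode)
RT/nF = 8.314*308/(4*96485) = 0.006635 V
ln(5.3/0.67) = 2.06818
E = 0.006635 * 2.06818 = 0.01372 V

0.01372 V


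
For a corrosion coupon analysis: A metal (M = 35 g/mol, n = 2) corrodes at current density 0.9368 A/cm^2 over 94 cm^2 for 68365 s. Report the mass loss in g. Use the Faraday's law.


Apply Faraday's law: m = i*A*t*M / (n*F)
Total charge passed Q = i*A*t = 0.9368*94*68365 = 6020167.208 C
m = Q*M/(n*F) = 6020167.208*35/(2*96485) = 1091.90989 g

1091.90989 g


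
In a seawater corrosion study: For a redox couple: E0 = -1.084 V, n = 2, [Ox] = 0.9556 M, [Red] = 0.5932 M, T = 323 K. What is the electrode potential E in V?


Apply the Nernst equation: E = E0 + (RT/nF)*ln([Ox]/[Red])
Step 1: RT/nF = 8.314*323/(2*96485) = 0.01391627 V
Step 2: [Ox]/[Red] = 0.9556/0.5932 = 1.610924
Step 3: ln(1.610924) = 0.476808
Step 4: correction = 0.01391627 * 0.476808 = 0.0066 V
E = -1.084 + 0.0066 = -1.0774 V

-1.0774 V


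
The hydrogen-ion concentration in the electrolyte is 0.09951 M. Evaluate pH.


pH = −log10[H+]
pH = −log10(0.09951) = 1.0

1.0


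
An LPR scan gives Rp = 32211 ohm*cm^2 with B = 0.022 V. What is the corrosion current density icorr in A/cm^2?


Apply the Stern-Geary relation: icorr = B / Rp
icorr = 0.022 / 32211 = 6.83×10^-7 A/cm^2

6.83×10^-7 A/cm^2


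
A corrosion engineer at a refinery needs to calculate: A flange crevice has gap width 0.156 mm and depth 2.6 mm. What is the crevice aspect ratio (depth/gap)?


Aspect ratio = depth / gap
Ratio = 2.6 / 0.156 = 16.7

16.7


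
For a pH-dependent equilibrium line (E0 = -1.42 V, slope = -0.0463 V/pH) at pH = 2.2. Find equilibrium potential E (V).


Apply the Pourbaix line equation: E = E0 + slope*pH
E = -1.42 + (-0.0463)*2.2 = -1.42 + (-0.10186) = -1.52186 V
Rounded to 4 decimal places: E = -1.5219 V

-1.5219 V


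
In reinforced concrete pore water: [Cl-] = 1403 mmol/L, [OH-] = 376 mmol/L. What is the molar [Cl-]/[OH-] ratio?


Threshold parameter = [Cl-] / [OH-] (molar basis; both in mmol/L, so units cancel)
Ratio = 1403 / 376 = 3.73

3.73


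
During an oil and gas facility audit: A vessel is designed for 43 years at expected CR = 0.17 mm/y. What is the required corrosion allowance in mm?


Corrosion allowance = CR × design life
CA = 0.17 * 43 = 7.31 mm

7.31 mm


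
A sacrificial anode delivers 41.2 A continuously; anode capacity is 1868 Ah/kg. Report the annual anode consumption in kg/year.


Annual consumption = current * hours per year / capacity
Rate = 41.2 * 8760 / 1868 = 193.2 kg/year

193.2 kg/year


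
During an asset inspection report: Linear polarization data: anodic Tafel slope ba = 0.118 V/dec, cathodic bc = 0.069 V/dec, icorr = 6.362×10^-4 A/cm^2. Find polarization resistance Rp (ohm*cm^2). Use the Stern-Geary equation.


Apply the Stern-Geary equation: Rp = ba*bc / (2.303*icorr*(ba+bc))
ba*bc = 0.118*0.069 = 0.008142
ba+bc = 0.187; 2.303*icorr*(ba+bc) = 2.303*6.362×10^-4*0.187 = 2.7398653×10^-4
Rp = 0.008142 / 2.7398653×10^-4 = 29.7 ohm*cm^2

29.7 ohm*cm^2


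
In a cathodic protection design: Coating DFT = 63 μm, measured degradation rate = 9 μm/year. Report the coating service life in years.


Service life = thickness / degradation rate
Life = 63 / 9 = 7.0 years

7.0 years


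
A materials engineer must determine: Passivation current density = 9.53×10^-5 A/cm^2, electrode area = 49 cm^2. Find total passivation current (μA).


I = i_pass * A, then convert A → μA (×10^6)
I = 9.53×10^-5 * 49 * 10^6 = 4669.7 μA

4669.7 μA


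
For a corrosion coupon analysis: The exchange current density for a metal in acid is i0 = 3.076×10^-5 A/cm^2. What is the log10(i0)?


i0 = 3.076×10^-5 A/cm^2
log10(i0) = -4.512

-4.512


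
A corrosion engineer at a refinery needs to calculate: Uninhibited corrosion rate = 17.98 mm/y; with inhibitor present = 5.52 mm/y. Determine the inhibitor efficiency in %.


Apply the inhibitor-efficiency definition: IE = (CR_blank − CR_inh)/CR_blank × 100
IE = (17.98 − 5.52) / 17.98 × 100
IE = 12.46 / 17.98 × 100 = 69.3 %

69.3 %


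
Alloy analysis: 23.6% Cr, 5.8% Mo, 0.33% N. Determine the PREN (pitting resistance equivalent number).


Apply the PREN formula: PREN = Cr + 3.3*Mo + 16*N
PREN = 23.6 + 3.3*5.8 + 16*0.33
PREN = 23.6 + 19.14 + 5.28 = 48.02

48.02


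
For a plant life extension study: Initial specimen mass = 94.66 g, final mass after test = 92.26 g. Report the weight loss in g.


Weight loss = initial − final
WL = 94.66 − 92.26 = 2.4 g

2.4 g


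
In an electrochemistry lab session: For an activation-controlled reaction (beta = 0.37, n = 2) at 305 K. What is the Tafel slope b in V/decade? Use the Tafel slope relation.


Apply the Tafel slope relation: b = 2.303*R*T/(beta*n*F)
Numerator: 2.303 * 8.314 * 305 = 5839.88
Denominator: 0.37 * 2 * 96485 = 71398.9
b = 5839.88 / 71398.9 = 0.0818 V/decade

0.0818 V/decade


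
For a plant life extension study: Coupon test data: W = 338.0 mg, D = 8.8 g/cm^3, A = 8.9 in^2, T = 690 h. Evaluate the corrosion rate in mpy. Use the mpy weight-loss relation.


Apply the mpy weight-loss relation: CR = 534 * W / (D * A * T)
Numerator: 534 * 338.0 = 180492.0
Denominator: 8.8 * 8.9 * 690 = 54040.8
CR = 180492.0 / 54040.8 = 3.33992 mpy

3.33992 mpy


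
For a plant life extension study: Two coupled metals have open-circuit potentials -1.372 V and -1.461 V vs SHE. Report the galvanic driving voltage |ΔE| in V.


Driving voltage is the absolute potential difference.
|ΔE| = |-1.372 − (-1.461)| = 0.089 V

0.089 V


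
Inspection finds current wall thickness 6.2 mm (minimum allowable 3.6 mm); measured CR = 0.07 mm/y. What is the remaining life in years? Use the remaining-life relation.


Apply the remaining-life relation: RL = (t_current − t_min) / CR
RL = (6.2 − 3.6) / 0.07 = 2.6 / 0.07 = 37.1 years

37.1 years


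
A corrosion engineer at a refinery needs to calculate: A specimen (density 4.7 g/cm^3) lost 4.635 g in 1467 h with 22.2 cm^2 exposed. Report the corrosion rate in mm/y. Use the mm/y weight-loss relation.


Apply the mm/y weight-loss relation: CR = 87600 * W / (D * A * T)
Numerator: 87600 * 4.635 = 406026.0
Denominator: 4.7 * 22.2 * 1467 = 153066.78
CR = 406026.0 / 153066.78 = 2.652607 mm/y

2.652607 mm/y


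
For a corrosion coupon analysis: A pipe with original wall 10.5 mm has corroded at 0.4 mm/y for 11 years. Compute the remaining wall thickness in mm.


Remaining wall = original − CR × time
t = 10.5 − 0.4*11 = 10.5 − 4.4 = 6.1 mm

6.1 mm


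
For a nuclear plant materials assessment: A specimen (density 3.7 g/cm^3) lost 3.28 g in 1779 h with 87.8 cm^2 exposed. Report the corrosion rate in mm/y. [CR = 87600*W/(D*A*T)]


Apply the mm/y weight-loss relation: CR = 87600 * W / (D * A * T)
Numerator: 87600 * 3.28 = 287328.0
Denominator: 3.7 * 87.8 * 1779 = 577925.94
CR = 287328.0 / 577925.94 = 0.497171 mm/y

0.497171 mm/y


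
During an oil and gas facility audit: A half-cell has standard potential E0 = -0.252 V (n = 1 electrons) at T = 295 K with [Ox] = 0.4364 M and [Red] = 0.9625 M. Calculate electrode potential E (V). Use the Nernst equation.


Apply the Nernst equation: E = E0 + (RT/nF)*ln([Ox]/[Red])
Step 1: RT/nF = 8.314*295/(1*96485) = 0.02541981 V
Step 2: [Ox]/[Red] = 0.4364/0.9625 = 0.453403
Step 3: ln(0.453403) = -0.790974
Step 4: correction = 0.02541981 * -0.790974 = -0.02 V
E = -0.252 + -0.02 = -0.272 V

-0.272 V


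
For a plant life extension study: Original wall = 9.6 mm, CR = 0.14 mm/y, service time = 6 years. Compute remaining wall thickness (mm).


Remaining wall = original − CR × time
t = 9.6 − 0.14*6 = 9.6 − 0.84 = 8.76 mm

8.76 mm


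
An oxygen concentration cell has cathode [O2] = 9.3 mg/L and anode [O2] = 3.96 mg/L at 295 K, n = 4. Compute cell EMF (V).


Apply the Nernst concentration-cell relation: E = (RT/nF)*ln(C_cathode/C_anode)
RT/nF = 8.314*295/(4*96485) = 0.00635495 V
ln(9.3/3.96) = 0.85377
E = 0.00635495 * 0.85377 = 0.00543 V

0.00543 V


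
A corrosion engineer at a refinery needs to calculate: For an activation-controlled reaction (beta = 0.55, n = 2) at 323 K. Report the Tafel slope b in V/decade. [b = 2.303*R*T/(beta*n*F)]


Apply the Tafel slope relation: b = 2.303*R*T/(beta*n*F)
Numerator: 2.303 * 8.314 * 323 = 6184.53
Denominator: 0.55 * 2 * 96485 = 106133.5
b = 6184.53 / 106133.5 = 0.058 V/decade

0.058 V/decade


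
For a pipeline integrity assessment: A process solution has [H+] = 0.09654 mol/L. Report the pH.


pH = −log10[H+]
pH = −log10(0.09654) = 1.02

1.02


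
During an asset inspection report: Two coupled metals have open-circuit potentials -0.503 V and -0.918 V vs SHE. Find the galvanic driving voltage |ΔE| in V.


Driving voltage is the absolute potential difference.
|ΔE| = |-0.503 − (-0.918)| = 0.415 V

0.415 V


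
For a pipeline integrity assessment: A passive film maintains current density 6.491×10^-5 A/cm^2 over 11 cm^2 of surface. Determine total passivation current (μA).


I = i_pass * A, then convert A → μA (×10^6)
I = 6.491×10^-5 * 11 * 10^6 = 714.01 μA

714.01 μA


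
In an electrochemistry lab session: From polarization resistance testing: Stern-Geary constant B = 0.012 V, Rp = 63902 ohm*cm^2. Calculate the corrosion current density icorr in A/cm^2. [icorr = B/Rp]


Apply the Stern-Geary relation: icorr = B / Rp
icorr = 0.012 / 63902 = 1.878×10^-7 A/cm^2

1.878×10^-7 A/cm^2


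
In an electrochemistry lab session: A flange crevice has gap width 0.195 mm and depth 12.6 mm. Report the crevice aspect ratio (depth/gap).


Aspect ratio = depth / gap
Ratio = 12.6 / 0.195 = 64.6

64.6


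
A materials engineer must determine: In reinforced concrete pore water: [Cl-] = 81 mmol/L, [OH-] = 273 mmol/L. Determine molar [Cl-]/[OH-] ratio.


Threshold parameter = [Cl-] / [OH-] (molar basis; both in mmol/L, so units cancel)
Ratio = 81 / 273 = 0.3

0.3


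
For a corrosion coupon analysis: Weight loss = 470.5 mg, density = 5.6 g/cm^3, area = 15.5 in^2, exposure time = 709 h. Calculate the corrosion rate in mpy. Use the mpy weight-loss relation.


Apply the mpy weight-loss relation: CR = 534 * W / (D * A * T)
Numerator: 534 * 470.5 = 251247.0
Denominator: 5.6 * 15.5 * 709 = 61541.2
CR = 251247.0 / 61541.2 = 4.08258 mpy

4.08258 mpy


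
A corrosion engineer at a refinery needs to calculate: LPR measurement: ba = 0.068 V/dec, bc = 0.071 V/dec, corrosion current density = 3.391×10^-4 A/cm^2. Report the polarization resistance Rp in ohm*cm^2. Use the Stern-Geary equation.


Apply the Stern-Geary equation: Rp = ba*bc / (2.303*icorr*(ba+bc))
ba*bc = 0.068*0.071 = 0.004828
ba+bc = 0.139; 2.303*icorr*(ba+bc) = 2.303*3.391×10^-4*0.139 = 1.0855167×10^-4
Rp = 0.004828 / 1.0855167×10^-4 = 44.5 ohm*cm^2

44.5 ohm*cm^2


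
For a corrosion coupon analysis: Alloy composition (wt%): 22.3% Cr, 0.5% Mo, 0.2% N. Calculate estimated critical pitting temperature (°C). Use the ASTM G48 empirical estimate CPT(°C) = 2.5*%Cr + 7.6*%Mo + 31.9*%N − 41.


Apply the ASTM G48 empirical CPT estimate: CPT(°C) = 2.5*%Cr + 7.6*%Mo + 31.9*%N − 41
2.5*22.3 = 55.75; 7.6*0.5 = 3.8; 31.9*0.2 = 6.38
CPT = 55.75 + 3.8 + 6.38 − 41 = 24.93 °C
Rounded to 0.1 °C: CPT ≈ 24.9 °C

24.9 °C


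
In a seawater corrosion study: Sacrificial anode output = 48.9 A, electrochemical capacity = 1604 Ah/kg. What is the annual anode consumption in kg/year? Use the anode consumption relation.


Annual consumption = current * hours per year / capacity
Rate = 48.9 * 8760 / 1604 = 267.1 kg/year

267.1 kg/year


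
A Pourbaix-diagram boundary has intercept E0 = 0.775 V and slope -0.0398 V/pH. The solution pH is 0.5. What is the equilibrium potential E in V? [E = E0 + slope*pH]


Apply the Pourbaix line equation: E = E0 + slope*pH
E = 0.775 + (-0.0398)*0.5 = 0.775 + (-0.0199) = 0.7551 V
Rounded to 4 decimal places: E = 0.7551 V

0.7551 V


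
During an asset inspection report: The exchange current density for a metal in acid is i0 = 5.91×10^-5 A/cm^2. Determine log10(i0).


i0 = 5.91×10^-5 A/cm^2
log10(i0) = -4.228

-4.228


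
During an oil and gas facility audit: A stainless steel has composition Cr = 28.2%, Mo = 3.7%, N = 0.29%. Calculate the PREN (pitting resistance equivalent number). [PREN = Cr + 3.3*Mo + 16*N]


Apply the PREN formula: PREN = Cr + 3.3*Mo + 16*N
PREN = 28.2 + 3.3*3.7 + 16*0.29
PREN = 28.2 + 12.21 + 4.64 = 45.05

45.05


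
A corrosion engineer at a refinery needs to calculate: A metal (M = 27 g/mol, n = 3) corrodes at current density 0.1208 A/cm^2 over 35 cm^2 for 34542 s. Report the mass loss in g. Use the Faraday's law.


Apply Faraday's law: m = i*A*t*M / (n*F)
Total charge passed Q = i*A*t = 0.1208*35*34542 = 146043.576 C
m = Q*M/(n*F) = 146043.576*27/(3*96485) = 13.623 g

13.623 g


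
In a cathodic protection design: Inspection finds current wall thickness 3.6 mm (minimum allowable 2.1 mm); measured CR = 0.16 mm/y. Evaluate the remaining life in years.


Apply the remaining-life relation: RL = (t_current − t_min) / CR
RL = (3.6 − 2.1) / 0.16 = 1.5 / 0.16 = 9.4 years

9.4 years


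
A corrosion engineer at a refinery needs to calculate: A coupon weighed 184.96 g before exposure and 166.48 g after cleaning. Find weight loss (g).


Weight loss = initial − final
WL = 184.96 − 166.48 = 18.48 g

18.48 g


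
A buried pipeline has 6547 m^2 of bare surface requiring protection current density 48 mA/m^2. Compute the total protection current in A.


I = area * current density, then convert mA → A (÷1000)
I = 6547 * 48 / 1000 = 314.26 A

314.26 A


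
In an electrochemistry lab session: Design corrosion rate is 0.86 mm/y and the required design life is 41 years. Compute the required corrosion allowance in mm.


Corrosion allowance = CR × design life
CA = 0.86 * 41 = 35.26 mm

35.26 mm


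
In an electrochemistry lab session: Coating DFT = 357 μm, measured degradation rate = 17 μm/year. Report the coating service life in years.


Service life = thickness / degradation rate
Life = 357 / 17 = 21.0 years

21.0 years


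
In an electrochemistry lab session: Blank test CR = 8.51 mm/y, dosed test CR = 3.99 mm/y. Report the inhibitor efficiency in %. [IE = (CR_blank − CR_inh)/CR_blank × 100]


Apply the inhibitor-efficiency definition: IE = (CR_blank − CR_inh)/CR_blank × 100
IE = (8.51 − 3.99) / 8.51 × 100
IE = 4.52 / 8.51 × 100 = 53.1 %

53.1 %


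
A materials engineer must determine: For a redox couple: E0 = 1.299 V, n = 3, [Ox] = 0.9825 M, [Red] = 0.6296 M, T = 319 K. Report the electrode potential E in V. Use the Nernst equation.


Apply the Nernst equation: E = E0 + (RT/nF)*ln([Ox]/[Red])
Step 1: RT/nF = 8.314*319/(3*96485) = 0.00916262 V
Step 2: [Ox]/[Red] = 0.9825/0.6296 = 1.560515
Step 3: ln(1.560515) = 0.445016
Step 4: correction = 0.00916262 * 0.445016 = 0.0041 V
E = 1.299 + 0.0041 = 1.3031 V

1.3031 V


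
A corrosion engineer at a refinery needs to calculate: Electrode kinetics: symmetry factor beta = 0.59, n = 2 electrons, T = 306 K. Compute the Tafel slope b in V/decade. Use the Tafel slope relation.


Apply the Tafel slope relation: b = 2.303*R*T/(beta*n*F)
Numerator: 2.303 * 8.314 * 306 = 5859.03
Denominator: 0.59 * 2 * 96485 = 113852.3
b = 5859.03 / 113852.3 = 0.051 V/decade

0.051 V/decade


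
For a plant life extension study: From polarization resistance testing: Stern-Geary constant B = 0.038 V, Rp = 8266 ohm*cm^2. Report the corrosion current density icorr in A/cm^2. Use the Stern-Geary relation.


Apply the Stern-Geary relation: icorr = B / Rp
icorr = 0.038 / 8266 = 4.597×10^-6 A/cm^2

4.597×10^-6 A/cm^2


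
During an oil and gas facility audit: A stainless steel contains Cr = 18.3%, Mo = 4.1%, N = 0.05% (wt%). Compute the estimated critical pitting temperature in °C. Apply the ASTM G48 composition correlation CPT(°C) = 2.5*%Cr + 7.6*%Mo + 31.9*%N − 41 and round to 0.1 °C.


Apply the ASTM G48 empirical CPT estimate: CPT(°C) = 2.5*%Cr + 7.6*%Mo + 31.9*%N − 41
2.5*18.3 = 45.75; 7.6*4.1 = 31.16; 31.9*0.05 = 1.595
CPT = 45.75 + 31.16 + 1.595 − 41 = 37.505 °C
Rounded to 0.1 °C: CPT ≈ 37.5 °C

37.5 °C


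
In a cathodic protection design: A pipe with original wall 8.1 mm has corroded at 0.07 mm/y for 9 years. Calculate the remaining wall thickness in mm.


Remaining wall = original − CR × time
t = 8.1 − 0.07*9 = 8.1 − 0.63 = 7.47 mm

7.47 mm


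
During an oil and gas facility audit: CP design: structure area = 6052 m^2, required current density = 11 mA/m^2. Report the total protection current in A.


I = area * current density, then convert mA → A (÷1000)
I = 6052 * 11 / 1000 = 66.57 A

66.57 A


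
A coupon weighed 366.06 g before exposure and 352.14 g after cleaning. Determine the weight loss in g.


Weight loss = initial − final
WL = 366.06 − 352.14 = 13.92 g

13.92 g


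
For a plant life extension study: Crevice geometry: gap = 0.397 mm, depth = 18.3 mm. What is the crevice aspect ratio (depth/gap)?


Aspect ratio = depth / gap
Ratio = 18.3 / 0.397 = 46.1

46.1


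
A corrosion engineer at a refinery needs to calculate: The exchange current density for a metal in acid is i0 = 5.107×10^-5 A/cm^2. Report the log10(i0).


i0 = 5.107×10^-5 A/cm^2
log10(i0) = -4.292

-4.292


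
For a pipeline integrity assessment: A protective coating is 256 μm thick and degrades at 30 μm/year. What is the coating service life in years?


Service life = thickness / degradation rate
Life = 256 / 30 = 8.5 years

8.5 years


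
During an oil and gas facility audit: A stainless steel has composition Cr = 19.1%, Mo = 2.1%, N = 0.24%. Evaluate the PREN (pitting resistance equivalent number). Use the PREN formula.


Apply the PREN formula: PREN = Cr + 3.3*Mo + 16*N
PREN = 19.1 + 3.3*2.1 + 16*0.24
PREN = 19.1 + 6.93 + 3.84 = 29.87

29.87


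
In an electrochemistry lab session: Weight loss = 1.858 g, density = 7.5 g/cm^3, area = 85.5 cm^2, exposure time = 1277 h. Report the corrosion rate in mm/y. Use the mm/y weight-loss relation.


Apply the mm/y weight-loss relation: CR = 87600 * W / (D * A * T)
Numerator: 87600 * 1.858 = 162760.8
Denominator: 7.5 * 85.5 * 1277 = 818876.25
CR = 162760.8 / 818876.25 = 0.19876 mm/y

0.19876 mm/y


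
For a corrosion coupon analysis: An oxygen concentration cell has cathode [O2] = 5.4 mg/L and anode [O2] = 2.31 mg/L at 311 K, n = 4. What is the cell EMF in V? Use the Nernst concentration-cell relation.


Apply the Nernst concentration-cell relation: E = (RT/nF)*ln(C_cathode/C_anode)
RT/nF = 8.314*311/(4*96485) = 0.00669963 V
ln(5.4/2.31) = 0.84915
E = 0.00669963 * 0.84915 = 0.00569 V

0.00569 V
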